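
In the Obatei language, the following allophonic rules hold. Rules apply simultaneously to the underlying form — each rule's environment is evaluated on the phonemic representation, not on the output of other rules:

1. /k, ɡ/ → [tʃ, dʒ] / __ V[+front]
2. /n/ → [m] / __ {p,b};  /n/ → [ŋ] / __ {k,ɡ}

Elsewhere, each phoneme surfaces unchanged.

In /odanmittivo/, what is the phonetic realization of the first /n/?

[n]

/n/ — between /a/ and /m/; rule 2 does not apply here → [n].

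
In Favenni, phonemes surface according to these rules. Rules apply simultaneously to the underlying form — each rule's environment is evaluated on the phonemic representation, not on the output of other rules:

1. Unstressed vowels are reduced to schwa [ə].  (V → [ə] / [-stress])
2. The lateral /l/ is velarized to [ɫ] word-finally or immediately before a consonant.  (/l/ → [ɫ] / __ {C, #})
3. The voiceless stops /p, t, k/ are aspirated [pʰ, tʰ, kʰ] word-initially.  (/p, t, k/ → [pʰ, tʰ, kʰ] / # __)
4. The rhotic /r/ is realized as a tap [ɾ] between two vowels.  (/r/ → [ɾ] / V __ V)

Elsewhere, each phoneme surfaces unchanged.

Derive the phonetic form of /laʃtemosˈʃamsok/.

[ləʃtəməsˈʃamsək]

/l/ (word-initial) fails the environment for rule 2, so it stays [l].
/a/ (between /l/ and /ʃ/): in an unstressed syllable, so rule 1 applies → [ə].
/t/ (between /ʃ/ and /e/) fails the environment for rule 3, so it stays [t].
Rule 1 applies to /e/ (between /t/ and /m/: in an unstressed syllable) → [ə].
Rule 1 applies to /o/ (between /m/ and /s/: in an unstressed syllable) → [ə].
/a/ (between /ʃ/ and /m/): rule 1 targets it, but not in an unstressed syllable → unchanged [a].
Rule 1 applies to /o/ (between /s/ and /k/: in an unstressed syllable) → [ə].
/k/ — word-final; rule 3 does not apply here → [k].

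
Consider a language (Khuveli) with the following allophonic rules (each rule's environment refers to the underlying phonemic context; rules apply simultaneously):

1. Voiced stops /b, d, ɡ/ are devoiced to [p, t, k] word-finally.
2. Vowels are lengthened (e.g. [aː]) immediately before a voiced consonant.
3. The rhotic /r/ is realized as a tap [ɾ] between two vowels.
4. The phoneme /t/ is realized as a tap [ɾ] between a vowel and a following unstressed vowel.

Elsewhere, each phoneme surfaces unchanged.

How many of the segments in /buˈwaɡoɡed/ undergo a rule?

5

Segments that undergo a rule: /u/ → [uː] (rule 2); /a/ → [aː] (rule 2); /o/ → [oː] (rule 2); /e/ → [eː] (rule 2); /d/ → [t] (rule 1).
All other segments surface unchanged.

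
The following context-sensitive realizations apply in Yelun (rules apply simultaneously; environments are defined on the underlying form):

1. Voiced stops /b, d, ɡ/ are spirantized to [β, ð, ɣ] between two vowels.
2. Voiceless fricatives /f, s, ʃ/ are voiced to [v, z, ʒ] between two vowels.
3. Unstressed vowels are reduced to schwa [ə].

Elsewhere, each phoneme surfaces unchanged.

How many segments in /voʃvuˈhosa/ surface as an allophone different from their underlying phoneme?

4

Segments that undergo a rule: /o/ → [ə] (rule 3); /u/ → [ə] (rule 3); /s/ → [z] (rule 2); /a/ → [ə] (rule 3).
All other segments surface unchanged.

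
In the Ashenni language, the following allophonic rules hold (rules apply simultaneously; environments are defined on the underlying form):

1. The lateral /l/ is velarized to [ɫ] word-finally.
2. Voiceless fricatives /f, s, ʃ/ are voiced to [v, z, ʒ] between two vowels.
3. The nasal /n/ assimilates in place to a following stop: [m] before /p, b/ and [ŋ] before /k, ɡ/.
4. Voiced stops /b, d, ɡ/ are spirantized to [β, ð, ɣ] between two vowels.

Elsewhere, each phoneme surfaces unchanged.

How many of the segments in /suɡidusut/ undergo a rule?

Segments that undergo a rule: /ɡ/ → [ɣ] (rule 4); /d/ → [ð] (rule 4); /s/ → [z] (rule 2).
All other segments surface unchanged.

3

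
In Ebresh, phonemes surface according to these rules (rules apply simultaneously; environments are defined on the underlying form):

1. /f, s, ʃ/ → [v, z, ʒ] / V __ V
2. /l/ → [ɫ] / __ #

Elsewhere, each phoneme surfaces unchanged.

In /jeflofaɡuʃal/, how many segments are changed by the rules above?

Segments that undergo a rule: /f/ → [v] (rule 1); /ʃ/ → [ʒ] (rule 1); /l/ → [ɫ] (rule 2).
All other segments surface unchanged.

3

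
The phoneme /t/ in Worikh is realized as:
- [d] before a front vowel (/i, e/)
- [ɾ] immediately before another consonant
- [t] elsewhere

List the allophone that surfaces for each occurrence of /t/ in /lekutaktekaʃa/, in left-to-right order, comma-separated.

[t], [d]

Occurrence 1 (position 5): no conditioning environment matches → elsewhere allophone [t].
Occurrence 2 (position 8): before a front vowel (/i, e/) → [d].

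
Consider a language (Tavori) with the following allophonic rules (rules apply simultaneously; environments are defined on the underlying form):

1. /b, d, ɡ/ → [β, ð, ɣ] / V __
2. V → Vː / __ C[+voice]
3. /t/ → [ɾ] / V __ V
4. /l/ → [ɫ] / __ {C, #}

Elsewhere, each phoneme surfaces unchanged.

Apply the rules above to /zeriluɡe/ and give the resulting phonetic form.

Rule 2 applies to /e/ (between /z/ and /r/: before a voiced consonant) → [eː].
Rule 2 applies to /i/ (between /r/ and /l/: before a voiced consonant) → [iː].
/l/ — between /i/ and /u/; rule 4 does not apply here → [l].
/u/ — between /l/ and /ɡ/, before a voiced consonant — surfaces as [uː] (rule 2).
/ɡ/ — between /u/ and /e/, immediately after a vowel — surfaces as [ɣ] (rule 1).
/e/ (word-final) is in the target of rule 2 but the environment (before a voiced consonant) is not met → [e].

[zeːriːluːɣe]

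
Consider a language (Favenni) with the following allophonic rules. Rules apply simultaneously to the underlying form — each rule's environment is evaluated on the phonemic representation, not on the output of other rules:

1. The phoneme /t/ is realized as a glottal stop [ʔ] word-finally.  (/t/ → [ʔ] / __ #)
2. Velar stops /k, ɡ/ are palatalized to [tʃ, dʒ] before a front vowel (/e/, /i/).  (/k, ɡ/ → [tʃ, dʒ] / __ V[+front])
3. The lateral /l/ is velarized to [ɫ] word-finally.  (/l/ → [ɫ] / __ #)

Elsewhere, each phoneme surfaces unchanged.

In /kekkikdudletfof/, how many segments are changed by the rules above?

2

Segments that undergo a rule: /k/ → [tʃ] (rule 2); /k/ → [tʃ] (rule 2).
All other segments surface unchanged.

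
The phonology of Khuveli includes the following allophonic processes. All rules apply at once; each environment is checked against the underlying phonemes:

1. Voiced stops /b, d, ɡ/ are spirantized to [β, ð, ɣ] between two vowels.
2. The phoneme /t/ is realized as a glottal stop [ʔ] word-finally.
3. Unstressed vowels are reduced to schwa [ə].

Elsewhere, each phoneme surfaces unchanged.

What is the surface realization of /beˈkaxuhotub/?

[bəˈkaxəhətəb]

/b/ — word-initial; rule 1 does not apply here → [b].
/e/ (between /b/ and /k/) occurs in an unstressed syllable → [ə] by rule 3.
/k/ (between /e/ and /a/) is unaffected → [k].
/a/ (between /k/ and /x/) is in the target of rule 3 but the environment (in an unstressed syllable) is not met → [a].
/x/ — not in any rule's target class → [x].
/u/ meets the environment for rule 3 (in an unstressed syllable) → [ə].
/h/ (between /u/ and /o/): no rule targets it → [h].
/o/ — between /h/ and /t/, in an unstressed syllable — surfaces as [ə] (rule 3).
/t/ (between /o/ and /u/) is in the target of rule 2 but the environment (word-finally) is not met → [t].
/u/ meets the environment for rule 3 (in an unstressed syllable) → [ə].
/b/ — word-final; rule 1 does not apply here → [b].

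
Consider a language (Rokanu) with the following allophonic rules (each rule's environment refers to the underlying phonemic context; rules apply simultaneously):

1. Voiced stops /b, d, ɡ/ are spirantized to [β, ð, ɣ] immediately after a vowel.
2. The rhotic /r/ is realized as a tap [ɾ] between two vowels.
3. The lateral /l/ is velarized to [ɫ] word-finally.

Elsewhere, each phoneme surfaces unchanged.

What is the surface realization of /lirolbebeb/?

[liɾolbeβeβ]

/l/ — word-initial; rule 3 does not apply here → [l].
/i/ (between /l/ and /r/): no rule targets it → [i].
Rule 2 applies to /r/ (between /i/ and /o/: between two vowels) → [ɾ].
/o/ (between /r/ and /l/): no rule targets it → [o].
/l/ (between /o/ and /b/) fails the environment for rule 3, so it stays [l].
/b/ (between /l/ and /e/) is in the target of rule 1 but the environment (immediately after a vowel) is not met → [b].
/e/ (between /b/ and /b/) is unaffected → [e].
/b/ meets the environment for rule 1 (immediately after a vowel) → [β].
/e/ — not in any rule's target class → [e].
/b/ (word-final): immediately after a vowel, so rule 1 applies → [β].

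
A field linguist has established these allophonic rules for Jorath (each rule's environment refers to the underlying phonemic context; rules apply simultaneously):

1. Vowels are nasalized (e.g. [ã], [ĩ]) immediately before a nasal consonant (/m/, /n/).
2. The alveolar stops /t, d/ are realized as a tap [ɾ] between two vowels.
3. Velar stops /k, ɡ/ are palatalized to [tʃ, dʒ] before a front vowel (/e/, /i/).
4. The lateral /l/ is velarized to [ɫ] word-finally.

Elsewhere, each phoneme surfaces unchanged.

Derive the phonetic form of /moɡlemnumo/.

/o/ — between /m/ and /ɡ/; rule 1 does not apply here → [o].
/ɡ/ (between /o/ and /l/): rule 3 targets it, but not before a front vowel → unchanged [ɡ].
/l/ (between /ɡ/ and /e/): rule 4 targets it, but not word-finally → unchanged [l].
Rule 1 applies to /e/ (between /l/ and /m/: before a nasal consonant) → [ẽ].
/u/ (between /n/ and /m/) occurs before a nasal consonant → [ũ] by rule 1.
/o/ (word-final) fails the environment for rule 1, so it stays [o].

[moɡlẽmnũmo]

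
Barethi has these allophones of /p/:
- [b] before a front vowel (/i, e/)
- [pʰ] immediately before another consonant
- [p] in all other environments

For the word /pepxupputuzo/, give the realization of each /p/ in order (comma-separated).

[b], [pʰ], [pʰ], [p]

Occurrence 1 (position 1): before a front vowel (/i, e/) → [b].
Occurrence 2 (position 3): immediately before another consonant → [pʰ].
Occurrence 3 (position 6): immediately before another consonant → [pʰ].
Occurrence 4 (position 7): no conditioning environment matches → elsewhere allophone [p].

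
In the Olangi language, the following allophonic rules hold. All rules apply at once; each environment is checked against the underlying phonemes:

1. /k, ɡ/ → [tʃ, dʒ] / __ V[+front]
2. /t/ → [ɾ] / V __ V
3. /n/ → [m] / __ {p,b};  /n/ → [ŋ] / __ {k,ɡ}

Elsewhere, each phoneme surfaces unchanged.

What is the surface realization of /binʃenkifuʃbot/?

/n/ (between /i/ and /ʃ/): rule 3 targets it, but not before a labial or velar stop → unchanged [n].
/n/ — between /e/ and /k/, before a labial or velar stop — surfaces as [ŋ] (rule 3).
/k/ (between /n/ and /i/): before a front vowel, so rule 1 applies → [tʃ].
/t/ (word-final) is in the target of rule 2 but the environment (between two vowels) is not met → [t].

[binʃeŋtʃifuʃbot]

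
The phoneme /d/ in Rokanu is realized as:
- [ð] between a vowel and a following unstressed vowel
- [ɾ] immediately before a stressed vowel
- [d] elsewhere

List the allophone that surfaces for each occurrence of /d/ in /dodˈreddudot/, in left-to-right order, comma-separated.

Occurrence 1 (position 1): no conditioning environment matches → elsewhere allophone [d].
Occurrence 2 (position 3): no conditioning environment matches → elsewhere allophone [d].
Occurrence 3 (position 6): no conditioning environment matches → elsewhere allophone [d].
Occurrence 4 (position 7): no conditioning environment matches → elsewhere allophone [d].
Occurrence 5 (position 9): between a vowel and a following unstressed vowel → [ð].

[d], [d], [d], [d], [ð]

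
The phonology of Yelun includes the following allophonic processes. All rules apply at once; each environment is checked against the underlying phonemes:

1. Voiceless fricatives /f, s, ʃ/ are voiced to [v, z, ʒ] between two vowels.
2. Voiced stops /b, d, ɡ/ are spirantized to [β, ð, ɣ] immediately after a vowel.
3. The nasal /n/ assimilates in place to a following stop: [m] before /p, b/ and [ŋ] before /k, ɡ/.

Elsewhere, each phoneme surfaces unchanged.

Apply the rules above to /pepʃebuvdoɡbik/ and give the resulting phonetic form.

[pepʃeβuvdoɣbik]

/p/ stays [p].
/e/ — not in any rule's target class → [e].
/p/ stays [p].
/ʃ/ (between /p/ and /e/) is in the target of rule 1 but the environment (between two vowels) is not met → [ʃ].
/e/ stays [e].
/b/ (between /e/ and /u/) occurs immediately after a vowel → [β] by rule 2.
/u/ — not in any rule's target class → [u].
/v/ (between /u/ and /d/): no rule targets it → [v].
/d/ — between /v/ and /o/; rule 2 does not apply here → [d].
/o/ (between /d/ and /ɡ/): no rule targets it → [o].
/ɡ/ — between /o/ and /b/, immediately after a vowel — surfaces as [ɣ] (rule 2).
/b/ (between /ɡ/ and /i/) fails the environment for rule 2, so it stays [b].
/i/ (between /b/ and /k/): no rule targets it → [i].
/k/ — not in any rule's target class → [k].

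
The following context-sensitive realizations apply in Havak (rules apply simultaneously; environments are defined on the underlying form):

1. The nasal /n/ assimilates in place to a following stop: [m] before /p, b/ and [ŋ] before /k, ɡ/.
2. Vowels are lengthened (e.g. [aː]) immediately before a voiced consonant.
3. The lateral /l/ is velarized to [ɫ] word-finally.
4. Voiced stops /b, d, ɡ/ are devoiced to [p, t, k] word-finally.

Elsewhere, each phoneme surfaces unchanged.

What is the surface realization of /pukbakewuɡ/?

[pukbakeːwuːk]

/p/ — not in any rule's target class → [p].
/u/ (between /p/ and /k/): rule 2 targets it, but not before a voiced consonant → unchanged [u].
/k/ (between /u/ and /b/) is unaffected → [k].
/b/ (between /k/ and /a/) fails the environment for rule 4, so it stays [b].
/a/ (between /b/ and /k/): rule 2 targets it, but not before a voiced consonant → unchanged [a].
/k/ (between /a/ and /e/): no rule targets it → [k].
/e/ meets the environment for rule 2 (before a voiced consonant) → [eː].
/w/ — not in any rule's target class → [w].
/u/ meets the environment for rule 2 (before a voiced consonant) → [uː].
/ɡ/ — word-final, word-finally — surfaces as [k] (rule 4).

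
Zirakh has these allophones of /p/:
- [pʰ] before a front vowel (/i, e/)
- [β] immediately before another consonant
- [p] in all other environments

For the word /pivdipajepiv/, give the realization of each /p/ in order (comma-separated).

Occurrence 1 (position 1): before a front vowel (/i, e/) → [pʰ].
Occurrence 2 (position 6): no conditioning environment matches → elsewhere allophone [p].
Occurrence 3 (position 10): before a front vowel (/i, e/) → [pʰ].

[pʰ], [p], [pʰ]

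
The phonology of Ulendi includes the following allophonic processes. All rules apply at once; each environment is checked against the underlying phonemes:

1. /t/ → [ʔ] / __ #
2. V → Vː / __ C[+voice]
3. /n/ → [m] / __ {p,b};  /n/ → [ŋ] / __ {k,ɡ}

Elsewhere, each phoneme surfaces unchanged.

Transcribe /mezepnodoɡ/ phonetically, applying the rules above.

[meːzepnoːdoːɡ]

/m/ (word-initial): no rule targets it → [m].
/e/ — between /m/ and /z/, before a voiced consonant — surfaces as [eː] (rule 2).
/z/ (between /e/ and /e/) is unaffected → [z].
/e/ — between /z/ and /p/; rule 2 does not apply here → [e].
/p/ — not in any rule's target class → [p].
/n/ — between /p/ and /o/; rule 3 does not apply here → [n].
/o/ — between /n/ and /d/, before a voiced consonant — surfaces as [oː] (rule 2).
/d/ (between /o/ and /o/): no rule targets it → [d].
/o/ (between /d/ and /ɡ/) occurs before a voiced consonant → [oː] by rule 2.
/ɡ/ (word-final) is unaffected → [ɡ].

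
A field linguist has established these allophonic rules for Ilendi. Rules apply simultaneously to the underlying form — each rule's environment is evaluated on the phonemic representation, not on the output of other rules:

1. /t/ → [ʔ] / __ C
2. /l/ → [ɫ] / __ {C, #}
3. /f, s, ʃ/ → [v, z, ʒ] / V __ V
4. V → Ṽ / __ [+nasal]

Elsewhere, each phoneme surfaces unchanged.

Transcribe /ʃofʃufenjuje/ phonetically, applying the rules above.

/ʃ/ (word-initial) is in the target of rule 3 but the environment (between two vowels) is not met → [ʃ].
/o/ (between /ʃ/ and /f/) is in the target of rule 4 but the environment (before a nasal consonant) is not met → [o].
/f/ (between /o/ and /ʃ/): rule 3 targets it, but not between two vowels → unchanged [f].
/ʃ/ (between /f/ and /u/): rule 3 targets it, but not between two vowels → unchanged [ʃ].
/u/ (between /ʃ/ and /f/) is in the target of rule 4 but the environment (before a nasal consonant) is not met → [u].
/f/ (between /u/ and /e/) occurs between two vowels → [v] by rule 3.
Rule 4 applies to /e/ (between /f/ and /n/: before a nasal consonant) → [ẽ].
/u/ (between /j/ and /j/) is in the target of rule 4 but the environment (before a nasal consonant) is not met → [u].
/e/ (word-final): rule 4 targets it, but not before a nasal consonant → unchanged [e].

[ʃofʃuvẽnjuje]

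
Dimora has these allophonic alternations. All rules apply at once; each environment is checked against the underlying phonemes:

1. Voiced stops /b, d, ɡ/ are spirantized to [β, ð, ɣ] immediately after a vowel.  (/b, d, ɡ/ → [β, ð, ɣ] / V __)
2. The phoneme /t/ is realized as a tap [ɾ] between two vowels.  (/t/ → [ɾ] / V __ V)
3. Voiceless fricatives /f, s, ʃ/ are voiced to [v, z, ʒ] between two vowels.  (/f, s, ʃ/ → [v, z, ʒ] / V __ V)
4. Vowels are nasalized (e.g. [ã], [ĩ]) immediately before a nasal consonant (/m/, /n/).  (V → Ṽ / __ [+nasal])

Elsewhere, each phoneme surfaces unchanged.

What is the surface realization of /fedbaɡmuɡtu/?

[feðbaɣmuɣtu]

/f/ — word-initial; rule 3 does not apply here → [f].
/e/ (between /f/ and /d/) is in the target of rule 4 but the environment (before a nasal consonant) is not met → [e].
Rule 1 applies to /d/ (between /e/ and /b/: immediately after a vowel) → [ð].
/b/ (between /d/ and /a/) fails the environment for rule 1, so it stays [b].
/a/ (between /b/ and /ɡ/) is in the target of rule 4 but the environment (before a nasal consonant) is not met → [a].
/ɡ/ — between /a/ and /m/, immediately after a vowel — surfaces as [ɣ] (rule 1).
/m/ — not in any rule's target class → [m].
/u/ (between /m/ and /ɡ/): rule 4 targets it, but not before a nasal consonant → unchanged [u].
Rule 1 applies to /ɡ/ (between /u/ and /t/: immediately after a vowel) → [ɣ].
/t/ — between /ɡ/ and /u/; rule 2 does not apply here → [t].
/u/ (word-final): rule 4 targets it, but not before a nasal consonant → unchanged [u].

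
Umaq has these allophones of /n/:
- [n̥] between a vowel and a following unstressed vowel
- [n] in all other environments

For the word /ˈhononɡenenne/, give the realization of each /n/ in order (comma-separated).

[n̥], [n], [n̥], [n], [n]

Occurrence 1 (position 3): between a vowel and a following unstressed vowel → [n̥].
Occurrence 2 (position 5): no conditioning environment matches → elsewhere allophone [n].
Occurrence 3 (position 8): between a vowel and a following unstressed vowel → [n̥].
Occurrence 4 (position 10): no conditioning environment matches → elsewhere allophone [n].
Occurrence 5 (position 11): no conditioning environment matches → elsewhere allophone [n].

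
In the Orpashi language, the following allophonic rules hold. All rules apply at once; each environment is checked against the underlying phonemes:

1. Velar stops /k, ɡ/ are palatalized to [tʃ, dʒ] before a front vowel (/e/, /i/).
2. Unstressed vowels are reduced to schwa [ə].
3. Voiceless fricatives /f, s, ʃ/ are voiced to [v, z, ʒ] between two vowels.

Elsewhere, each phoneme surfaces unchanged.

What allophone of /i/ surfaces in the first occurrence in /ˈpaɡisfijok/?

/i/ — between /ɡ/ and /s/, in an unstressed syllable — surfaces as [ə] (rule 2).

[ə]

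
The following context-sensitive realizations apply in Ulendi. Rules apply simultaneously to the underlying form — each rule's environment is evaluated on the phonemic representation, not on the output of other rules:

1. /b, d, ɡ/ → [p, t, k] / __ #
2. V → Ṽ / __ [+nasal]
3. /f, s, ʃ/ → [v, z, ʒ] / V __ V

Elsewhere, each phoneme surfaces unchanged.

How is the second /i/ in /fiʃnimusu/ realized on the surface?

[ĩ]

/i/ meets the environment for rule 2 (before a nasal consonant) → [ĩ].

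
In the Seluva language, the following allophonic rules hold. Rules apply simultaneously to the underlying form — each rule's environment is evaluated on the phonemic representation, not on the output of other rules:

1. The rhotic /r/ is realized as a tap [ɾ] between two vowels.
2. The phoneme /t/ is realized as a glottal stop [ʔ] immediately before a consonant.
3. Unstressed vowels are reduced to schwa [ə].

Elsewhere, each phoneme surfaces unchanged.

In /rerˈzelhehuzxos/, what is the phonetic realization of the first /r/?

[r]

/r/ (word-initial) fails the environment for rule 1, so it stays [r].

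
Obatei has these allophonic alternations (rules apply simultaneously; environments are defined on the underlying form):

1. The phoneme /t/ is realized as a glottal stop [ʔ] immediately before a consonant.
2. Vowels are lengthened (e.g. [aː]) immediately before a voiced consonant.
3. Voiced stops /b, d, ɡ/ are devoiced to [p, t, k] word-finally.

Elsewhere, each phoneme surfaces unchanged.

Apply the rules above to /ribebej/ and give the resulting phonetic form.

[riːbeːbeːj]

/r/ — not in any rule's target class → [r].
/i/ meets the environment for rule 2 (before a voiced consonant) → [iː].
/b/ — between /i/ and /e/; rule 3 does not apply here → [b].
/e/ — between /b/ and /b/, before a voiced consonant — surfaces as [eː] (rule 2).
/b/ (between /e/ and /e/) is in the target of rule 3 but the environment (word-finally) is not met → [b].
/e/ (between /b/ and /j/): before a voiced consonant, so rule 2 applies → [eː].
/j/ (word-final) is unaffected → [j].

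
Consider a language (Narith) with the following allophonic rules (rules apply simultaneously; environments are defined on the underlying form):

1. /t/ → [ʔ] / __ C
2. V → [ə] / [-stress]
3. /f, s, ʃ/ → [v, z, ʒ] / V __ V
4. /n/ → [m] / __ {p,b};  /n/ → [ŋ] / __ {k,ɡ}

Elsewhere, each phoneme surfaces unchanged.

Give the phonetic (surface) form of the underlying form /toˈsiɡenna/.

[təˈziɡənnə]

/t/ (word-initial): rule 1 targets it, but not immediately before a consonant → unchanged [t].
/o/ (between /t/ and /s/): in an unstressed syllable, so rule 2 applies → [ə].
/s/ — between /o/ and /i/, between two vowels — surfaces as [z] (rule 3).
/i/ — between /s/ and /ɡ/; rule 2 does not apply here → [i].
/e/ — between /ɡ/ and /n/, in an unstressed syllable — surfaces as [ə] (rule 2).
/n/ (between /e/ and /n/) fails the environment for rule 4, so it stays [n].
/n/ — between /n/ and /a/; rule 4 does not apply here → [n].
/a/ meets the environment for rule 2 (in an unstressed syllable) → [ə].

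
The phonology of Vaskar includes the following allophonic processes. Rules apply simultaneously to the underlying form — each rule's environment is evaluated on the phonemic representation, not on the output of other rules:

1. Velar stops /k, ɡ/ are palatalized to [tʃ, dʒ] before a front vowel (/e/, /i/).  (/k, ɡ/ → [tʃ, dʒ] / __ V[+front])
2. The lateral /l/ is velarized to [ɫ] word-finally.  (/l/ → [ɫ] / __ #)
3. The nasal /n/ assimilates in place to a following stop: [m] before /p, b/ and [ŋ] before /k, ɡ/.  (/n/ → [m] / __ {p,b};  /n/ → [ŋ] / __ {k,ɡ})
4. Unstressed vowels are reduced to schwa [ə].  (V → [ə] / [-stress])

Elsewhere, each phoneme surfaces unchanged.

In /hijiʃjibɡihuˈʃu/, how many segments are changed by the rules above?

6

Segments that undergo a rule: /i/ → [ə] (rule 4); /i/ → [ə] (rule 4); /i/ → [ə] (rule 4); /ɡ/ → [dʒ] (rule 1); /i/ → [ə] (rule 4); /u/ → [ə] (rule 4).
All other segments surface unchanged.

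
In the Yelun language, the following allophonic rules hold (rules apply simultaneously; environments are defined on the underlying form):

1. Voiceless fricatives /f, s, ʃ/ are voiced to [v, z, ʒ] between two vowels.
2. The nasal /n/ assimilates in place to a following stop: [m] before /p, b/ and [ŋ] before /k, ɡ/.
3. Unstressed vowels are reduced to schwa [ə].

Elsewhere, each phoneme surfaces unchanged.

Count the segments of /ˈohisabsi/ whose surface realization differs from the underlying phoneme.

4

Segments that undergo a rule: /i/ → [ə] (rule 3); /s/ → [z] (rule 1); /a/ → [ə] (rule 3); /i/ → [ə] (rule 3).
All other segments surface unchanged.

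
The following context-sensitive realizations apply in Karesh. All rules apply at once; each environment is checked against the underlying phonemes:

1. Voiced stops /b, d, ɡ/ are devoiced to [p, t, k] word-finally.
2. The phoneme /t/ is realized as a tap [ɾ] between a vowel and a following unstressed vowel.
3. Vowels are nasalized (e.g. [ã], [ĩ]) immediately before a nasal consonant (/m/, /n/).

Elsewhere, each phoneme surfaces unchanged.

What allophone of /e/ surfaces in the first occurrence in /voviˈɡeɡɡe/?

[e]

/e/ (between /ɡ/ and /ɡ/) is in the target of rule 3 but the environment (before a nasal consonant) is not met → [e].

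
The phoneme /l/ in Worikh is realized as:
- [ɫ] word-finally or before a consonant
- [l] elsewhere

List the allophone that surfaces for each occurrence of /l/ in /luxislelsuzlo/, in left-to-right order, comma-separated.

Occurrence 1 (position 1): no conditioning environment matches → elsewhere allophone [l].
Occurrence 2 (position 6): no conditioning environment matches → elsewhere allophone [l].
Occurrence 3 (position 8): word-finally or before a consonant → [ɫ].
Occurrence 4 (position 12): no conditioning environment matches → elsewhere allophone [l].

[l], [l], [ɫ], [l]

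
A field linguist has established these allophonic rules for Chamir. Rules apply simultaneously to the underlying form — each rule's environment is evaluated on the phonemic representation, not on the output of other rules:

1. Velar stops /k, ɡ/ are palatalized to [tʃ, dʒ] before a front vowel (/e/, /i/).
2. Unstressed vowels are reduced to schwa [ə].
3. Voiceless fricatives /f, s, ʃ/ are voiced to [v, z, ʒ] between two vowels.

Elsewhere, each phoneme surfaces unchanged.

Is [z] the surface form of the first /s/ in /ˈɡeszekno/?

/s/ (between /e/ and /z/) is in the target of rule 3 but the environment (between two vowels) is not met → [s].
The actual realization is [s], not [z].

No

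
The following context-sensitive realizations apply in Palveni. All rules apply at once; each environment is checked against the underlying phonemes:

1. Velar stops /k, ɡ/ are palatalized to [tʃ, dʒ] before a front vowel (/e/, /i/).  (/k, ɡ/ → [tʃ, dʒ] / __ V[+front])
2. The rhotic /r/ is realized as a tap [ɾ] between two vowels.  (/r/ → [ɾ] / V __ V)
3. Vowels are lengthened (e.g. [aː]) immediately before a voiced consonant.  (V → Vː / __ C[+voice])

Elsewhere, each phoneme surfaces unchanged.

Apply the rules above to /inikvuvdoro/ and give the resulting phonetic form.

[iːnikvuːvdoːɾo]

/i/ meets the environment for rule 3 (before a voiced consonant) → [iː].
/i/ — between /n/ and /k/; rule 3 does not apply here → [i].
/k/ — between /i/ and /v/; rule 1 does not apply here → [k].
Rule 3 applies to /u/ (between /v/ and /v/: before a voiced consonant) → [uː].
/o/ — between /d/ and /r/, before a voiced consonant — surfaces as [oː] (rule 3).
/r/ (between /o/ and /o/): between two vowels, so rule 2 applies → [ɾ].
/o/ — word-final; rule 3 does not apply here → [o].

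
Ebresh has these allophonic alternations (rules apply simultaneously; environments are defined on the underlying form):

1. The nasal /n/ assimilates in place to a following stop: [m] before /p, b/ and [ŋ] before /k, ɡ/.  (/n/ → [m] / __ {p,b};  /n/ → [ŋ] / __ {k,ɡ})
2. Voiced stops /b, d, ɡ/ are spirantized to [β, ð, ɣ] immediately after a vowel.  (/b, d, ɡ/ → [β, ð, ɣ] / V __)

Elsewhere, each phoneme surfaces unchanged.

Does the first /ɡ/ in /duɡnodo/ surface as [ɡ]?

/ɡ/ — between /u/ and /n/, immediately after a vowel — surfaces as [ɣ] (rule 2).
The actual realization is [ɣ], not [ɡ].

No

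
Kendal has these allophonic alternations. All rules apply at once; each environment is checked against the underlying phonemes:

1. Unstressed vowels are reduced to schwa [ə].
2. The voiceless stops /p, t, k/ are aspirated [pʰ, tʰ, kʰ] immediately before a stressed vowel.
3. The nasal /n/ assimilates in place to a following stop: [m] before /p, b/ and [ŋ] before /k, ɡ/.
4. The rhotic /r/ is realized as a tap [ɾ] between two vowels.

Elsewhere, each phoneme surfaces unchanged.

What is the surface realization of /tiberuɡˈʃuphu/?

/t/ (word-initial) is in the target of rule 2 but the environment (immediately before a stressed vowel) is not met → [t].
/i/ — between /t/ and /b/, in an unstressed syllable — surfaces as [ə] (rule 1).
/b/ — not in any rule's target class → [b].
Rule 1 applies to /e/ (between /b/ and /r/: in an unstressed syllable) → [ə].
Rule 4 applies to /r/ (between /e/ and /u/: between two vowels) → [ɾ].
/u/ (between /r/ and /ɡ/): in an unstressed syllable, so rule 1 applies → [ə].
/ɡ/ (between /u/ and /ʃ/): no rule targets it → [ɡ].
/ʃ/ (between /ɡ/ and /u/): no rule targets it → [ʃ].
/u/ (between /ʃ/ and /p/) fails the environment for rule 1, so it stays [u].
/p/ (between /u/ and /h/): rule 2 targets it, but not immediately before a stressed vowel → unchanged [p].
/h/ (between /p/ and /u/): no rule targets it → [h].
/u/ (word-final): in an unstressed syllable, so rule 1 applies → [ə].

[təbəɾəɡˈʃuphə]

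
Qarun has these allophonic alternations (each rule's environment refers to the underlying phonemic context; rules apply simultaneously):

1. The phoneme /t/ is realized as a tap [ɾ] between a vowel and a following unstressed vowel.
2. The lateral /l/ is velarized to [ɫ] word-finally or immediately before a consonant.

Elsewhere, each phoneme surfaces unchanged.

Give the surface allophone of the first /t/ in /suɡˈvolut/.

/t/ (word-final): rule 1 targets it, but not between a vowel and a following unstressed vowel → unchanged [t].

[t]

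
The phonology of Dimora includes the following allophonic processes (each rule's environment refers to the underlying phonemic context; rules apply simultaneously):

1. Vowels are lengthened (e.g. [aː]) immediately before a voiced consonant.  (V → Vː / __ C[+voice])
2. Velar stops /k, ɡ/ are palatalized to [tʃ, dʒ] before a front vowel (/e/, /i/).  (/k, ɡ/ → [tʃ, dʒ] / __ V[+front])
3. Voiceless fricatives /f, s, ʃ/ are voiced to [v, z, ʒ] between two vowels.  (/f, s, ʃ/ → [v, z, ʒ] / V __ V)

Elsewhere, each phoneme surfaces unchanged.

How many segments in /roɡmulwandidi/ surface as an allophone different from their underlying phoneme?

Segments that undergo a rule: /o/ → [oː] (rule 1); /u/ → [uː] (rule 1); /a/ → [aː] (rule 1); /i/ → [iː] (rule 1).
All other segments surface unchanged.

4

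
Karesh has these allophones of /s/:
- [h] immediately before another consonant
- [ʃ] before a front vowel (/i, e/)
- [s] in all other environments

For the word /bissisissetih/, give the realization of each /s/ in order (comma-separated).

[h], [ʃ], [ʃ], [h], [ʃ]

Occurrence 1 (position 3): immediately before another consonant → [h].
Occurrence 2 (position 4): before a front vowel (/i, e/) → [ʃ].
Occurrence 3 (position 6): before a front vowel (/i, e/) → [ʃ].
Occurrence 4 (position 8): immediately before another consonant → [h].
Occurrence 5 (position 9): before a front vowel (/i, e/) → [ʃ].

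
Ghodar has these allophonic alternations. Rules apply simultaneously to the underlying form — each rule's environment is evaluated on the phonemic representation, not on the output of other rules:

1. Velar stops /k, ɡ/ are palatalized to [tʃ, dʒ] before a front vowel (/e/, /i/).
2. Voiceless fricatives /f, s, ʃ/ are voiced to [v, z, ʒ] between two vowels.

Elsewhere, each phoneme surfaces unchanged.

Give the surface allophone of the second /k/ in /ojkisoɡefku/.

/k/ (between /f/ and /u/) is in the target of rule 1 but the environment (before a front vowel) is not met → [k].

[k]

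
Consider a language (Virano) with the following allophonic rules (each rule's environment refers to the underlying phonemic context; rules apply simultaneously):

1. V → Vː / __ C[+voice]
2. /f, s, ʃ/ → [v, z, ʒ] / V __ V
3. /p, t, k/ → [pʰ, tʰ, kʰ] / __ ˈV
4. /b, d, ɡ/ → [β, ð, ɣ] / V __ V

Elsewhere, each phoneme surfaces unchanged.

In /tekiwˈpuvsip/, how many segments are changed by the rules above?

3

Segments that undergo a rule: /i/ → [iː] (rule 1); /p/ → [pʰ] (rule 3); /u/ → [uː] (rule 1).
All other segments surface unchanged.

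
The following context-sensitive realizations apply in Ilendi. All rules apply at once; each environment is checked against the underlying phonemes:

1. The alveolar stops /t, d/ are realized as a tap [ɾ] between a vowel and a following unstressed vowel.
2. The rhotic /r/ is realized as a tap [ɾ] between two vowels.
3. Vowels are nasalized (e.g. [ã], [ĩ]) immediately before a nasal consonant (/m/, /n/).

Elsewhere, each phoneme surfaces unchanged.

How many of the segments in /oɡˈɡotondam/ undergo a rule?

Segments that undergo a rule: /t/ → [ɾ] (rule 1); /o/ → [õ] (rule 3); /a/ → [ã] (rule 3).
All other segments surface unchanged.

3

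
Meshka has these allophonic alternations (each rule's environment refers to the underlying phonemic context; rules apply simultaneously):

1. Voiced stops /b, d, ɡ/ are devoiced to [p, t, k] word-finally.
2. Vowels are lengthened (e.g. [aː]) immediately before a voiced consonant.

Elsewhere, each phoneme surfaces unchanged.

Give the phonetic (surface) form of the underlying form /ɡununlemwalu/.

[ɡuːnuːnleːmwaːlu]

/ɡ/ (word-initial) is in the target of rule 1 but the environment (word-finally) is not met → [ɡ].
/u/ (between /ɡ/ and /n/) occurs before a voiced consonant → [uː] by rule 2.
/n/ stays [n].
/u/ meets the environment for rule 2 (before a voiced consonant) → [uː].
/n/ stays [n].
/l/ — not in any rule's target class → [l].
/e/ meets the environment for rule 2 (before a voiced consonant) → [eː].
/m/ — not in any rule's target class → [m].
/w/ (between /m/ and /a/) is unaffected → [w].
Rule 2 applies to /a/ (between /w/ and /l/: before a voiced consonant) → [aː].
/l/ (between /a/ and /u/) is unaffected → [l].
/u/ (word-final): rule 2 targets it, but not before a voiced consonant → unchanged [u].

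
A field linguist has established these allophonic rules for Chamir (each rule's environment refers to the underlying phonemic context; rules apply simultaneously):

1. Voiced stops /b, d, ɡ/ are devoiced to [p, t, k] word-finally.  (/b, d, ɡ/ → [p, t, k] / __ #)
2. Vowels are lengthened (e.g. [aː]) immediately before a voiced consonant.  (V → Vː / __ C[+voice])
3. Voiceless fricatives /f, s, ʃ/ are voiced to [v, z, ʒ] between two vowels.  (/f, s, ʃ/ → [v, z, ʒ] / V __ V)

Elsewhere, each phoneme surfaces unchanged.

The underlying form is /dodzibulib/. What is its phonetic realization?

[doːdziːbuːliːp]

/d/ (word-initial) fails the environment for rule 1, so it stays [d].
/o/ — between /d/ and /d/, before a voiced consonant — surfaces as [oː] (rule 2).
/d/ (between /o/ and /z/) fails the environment for rule 1, so it stays [d].
/z/ — not in any rule's target class → [z].
/i/ (between /z/ and /b/): before a voiced consonant, so rule 2 applies → [iː].
/b/ (between /i/ and /u/): rule 1 targets it, but not word-finally → unchanged [b].
/u/ (between /b/ and /l/): before a voiced consonant, so rule 2 applies → [uː].
/l/ (between /u/ and /i/) is unaffected → [l].
/i/ meets the environment for rule 2 (before a voiced consonant) → [iː].
Rule 1 applies to /b/ (word-final: word-finally) → [p].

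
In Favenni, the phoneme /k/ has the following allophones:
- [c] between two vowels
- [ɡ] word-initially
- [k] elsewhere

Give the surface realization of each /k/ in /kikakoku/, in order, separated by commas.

Occurrence 1 (position 1): word-initially → [ɡ].
Occurrence 2 (position 3): between two vowels → [c].
Occurrence 3 (position 5): between two vowels → [c].
Occurrence 4 (position 7): between two vowels → [c].

[ɡ], [c], [c], [c]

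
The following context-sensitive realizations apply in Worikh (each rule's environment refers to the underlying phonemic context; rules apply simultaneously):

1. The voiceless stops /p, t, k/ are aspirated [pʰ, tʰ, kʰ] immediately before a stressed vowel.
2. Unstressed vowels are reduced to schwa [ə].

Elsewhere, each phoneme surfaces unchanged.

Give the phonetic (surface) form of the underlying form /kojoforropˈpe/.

[kəjəfərrəpˈpʰe]

/k/ (word-initial) fails the environment for rule 1, so it stays [k].
Rule 2 applies to /o/ (between /k/ and /j/: in an unstressed syllable) → [ə].
/j/ — not in any rule's target class → [j].
Rule 2 applies to /o/ (between /j/ and /f/: in an unstressed syllable) → [ə].
/f/ (between /o/ and /o/) is unaffected → [f].
/o/ (between /f/ and /r/) occurs in an unstressed syllable → [ə] by rule 2.
/r/ (between /o/ and /r/) is unaffected → [r].
/r/ (between /r/ and /o/) is unaffected → [r].
/o/ meets the environment for rule 2 (in an unstressed syllable) → [ə].
/p/ — between /o/ and /p/; rule 1 does not apply here → [p].
/p/ — between /p/ and /e/, immediately before a stressed vowel — surfaces as [pʰ] (rule 1).
/e/ — word-final; rule 2 does not apply here → [e].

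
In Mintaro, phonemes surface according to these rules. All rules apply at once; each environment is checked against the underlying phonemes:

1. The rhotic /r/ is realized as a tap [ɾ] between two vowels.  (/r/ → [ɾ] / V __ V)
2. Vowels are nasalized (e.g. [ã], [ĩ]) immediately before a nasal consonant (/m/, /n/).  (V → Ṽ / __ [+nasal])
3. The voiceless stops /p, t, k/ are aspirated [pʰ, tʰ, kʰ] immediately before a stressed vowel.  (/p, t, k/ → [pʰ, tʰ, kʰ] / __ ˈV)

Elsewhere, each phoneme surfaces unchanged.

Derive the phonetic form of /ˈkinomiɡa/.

[ˈkʰĩnõmiɡa]

Rule 3 applies to /k/ (word-initial: immediately before a stressed vowel) → [kʰ].
/i/ — between /k/ and /n/, before a nasal consonant — surfaces as [ĩ] (rule 2).
/n/ — not in any rule's target class → [n].
Rule 2 applies to /o/ (between /n/ and /m/: before a nasal consonant) → [õ].
/m/ stays [m].
/i/ (between /m/ and /ɡ/) is in the target of rule 2 but the environment (before a nasal consonant) is not met → [i].
/ɡ/ (between /i/ and /a/) is unaffected → [ɡ].
/a/ (word-final): rule 2 targets it, but not before a nasal consonant → unchanged [a].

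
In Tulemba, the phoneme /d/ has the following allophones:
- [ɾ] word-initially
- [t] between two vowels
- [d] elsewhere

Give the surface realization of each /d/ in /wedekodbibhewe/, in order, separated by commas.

Occurrence 1 (position 3): between two vowels → [t].
Occurrence 2 (position 7): no conditioning environment matches → elsewhere allophone [d].

[t], [d]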